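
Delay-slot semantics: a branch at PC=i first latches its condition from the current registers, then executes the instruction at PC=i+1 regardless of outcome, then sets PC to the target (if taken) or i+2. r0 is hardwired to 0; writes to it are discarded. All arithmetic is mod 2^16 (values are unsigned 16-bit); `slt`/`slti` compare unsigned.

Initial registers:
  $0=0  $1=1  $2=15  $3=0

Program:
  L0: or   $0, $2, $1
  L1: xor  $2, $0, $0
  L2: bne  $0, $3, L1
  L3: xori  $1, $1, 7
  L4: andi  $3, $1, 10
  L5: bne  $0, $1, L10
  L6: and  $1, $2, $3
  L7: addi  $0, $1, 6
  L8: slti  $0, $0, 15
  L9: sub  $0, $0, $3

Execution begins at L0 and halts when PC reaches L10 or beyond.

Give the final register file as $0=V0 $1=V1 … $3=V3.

  step pc=0: or   $0, $2, $1  regs=(0,1,15,0)
  step pc=1: xor  $2, $0, $0  regs=(0,1,0,0)
  step pc=2: bne  $0, $3, L1  cond=F  regs=(0,1,0,0)
  step pc=3: xori  $1, $1, 7  regs=(0,6,0,0)
  step pc=4: andi  $3, $1, 10  regs=(0,6,0,2)
  step pc=5: bne  $0, $1, L10  cond=T  regs=(0,6,0,2)
  step pc=6: and  $1, $2, $3  regs=(0,0,0,2)

$0=0 $1=0 $2=0 $3=2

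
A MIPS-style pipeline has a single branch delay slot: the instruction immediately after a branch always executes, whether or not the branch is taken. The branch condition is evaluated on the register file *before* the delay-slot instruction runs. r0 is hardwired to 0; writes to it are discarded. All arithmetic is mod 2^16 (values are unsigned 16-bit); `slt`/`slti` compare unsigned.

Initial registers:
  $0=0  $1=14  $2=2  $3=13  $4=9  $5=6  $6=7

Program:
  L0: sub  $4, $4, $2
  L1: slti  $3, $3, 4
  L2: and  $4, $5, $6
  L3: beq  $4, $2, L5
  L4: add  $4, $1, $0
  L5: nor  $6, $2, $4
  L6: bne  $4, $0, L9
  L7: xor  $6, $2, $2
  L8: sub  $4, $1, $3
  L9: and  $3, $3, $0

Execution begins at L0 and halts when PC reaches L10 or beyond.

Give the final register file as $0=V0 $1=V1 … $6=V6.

$0=0 $1=14 $2=2 $3=0 $4=14 $5=6 $6=0

[0] sub  $4, $4, $2  →  {$0:0, $1:14, $2:2, $3:13, $4:7, $5:6, $6:7}
[1] slti  $3, $3, 4  →  {$0:0, $1:14, $2:2, $3:0, $4:7, $5:6, $6:7}
[2] and  $4, $5, $6  →  {$0:0, $1:14, $2:2, $3:0, $4:6, $5:6, $6:7}
[3] beq  $4, $2, L5  →  {$0:0, $1:14, $2:2, $3:0, $4:6, $5:6, $6:7}  ⟨branch fallthrough⟩
[4] add  $4, $1, $0  →  {$0:0, $1:14, $2:2, $3:0, $4:14, $5:6, $6:7}
[5] nor  $6, $2, $4  →  {$0:0, $1:14, $2:2, $3:0, $4:14, $5:6, $6:65521}
[6] bne  $4, $0, L9  →  {$0:0, $1:14, $2:2, $3:0, $4:14, $5:6, $6:65521}  ⟨branch taken⟩
[7] xor  $6, $2, $2  →  {$0:0, $1:14, $2:2, $3:0, $4:14, $5:6, $6:0}
[9] and  $3, $3, $0  →  {$0:0, $1:14, $2:2, $3:0, $4:14, $5:6, $6:0}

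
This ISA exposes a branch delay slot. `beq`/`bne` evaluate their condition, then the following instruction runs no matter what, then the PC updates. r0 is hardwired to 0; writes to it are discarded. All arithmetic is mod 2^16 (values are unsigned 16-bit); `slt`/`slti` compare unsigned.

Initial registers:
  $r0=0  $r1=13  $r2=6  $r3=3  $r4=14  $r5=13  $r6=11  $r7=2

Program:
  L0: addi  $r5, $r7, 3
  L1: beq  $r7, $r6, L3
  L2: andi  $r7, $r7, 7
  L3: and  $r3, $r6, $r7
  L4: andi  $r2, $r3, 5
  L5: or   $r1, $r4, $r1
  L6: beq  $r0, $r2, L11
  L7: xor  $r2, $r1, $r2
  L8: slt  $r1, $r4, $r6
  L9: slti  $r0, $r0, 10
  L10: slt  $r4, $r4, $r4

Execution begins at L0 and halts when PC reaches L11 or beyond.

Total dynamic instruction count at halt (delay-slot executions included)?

  step pc=0: addi  $r5, $r7, 3  regs=(0,13,6,3,14,5,11,2)
  step pc=1: beq  $r7, $r6, L3  cond=F  regs=(0,13,6,3,14,5,11,2)
  step pc=2: andi  $r7, $r7, 7  regs=(0,13,6,3,14,5,11,2)
  step pc=3: and  $r3, $r6, $r7  regs=(0,13,6,2,14,5,11,2)
  step pc=4: andi  $r2, $r3, 5  regs=(0,13,0,2,14,5,11,2)
  step pc=5: or   $r1, $r4, $r1  regs=(0,15,0,2,14,5,11,2)
  step pc=6: beq  $r0, $r2, L11  cond=T  regs=(0,15,0,2,14,5,11,2)
  step pc=7: xor  $r2, $r1, $r2  regs=(0,15,15,2,14,5,11,2)

8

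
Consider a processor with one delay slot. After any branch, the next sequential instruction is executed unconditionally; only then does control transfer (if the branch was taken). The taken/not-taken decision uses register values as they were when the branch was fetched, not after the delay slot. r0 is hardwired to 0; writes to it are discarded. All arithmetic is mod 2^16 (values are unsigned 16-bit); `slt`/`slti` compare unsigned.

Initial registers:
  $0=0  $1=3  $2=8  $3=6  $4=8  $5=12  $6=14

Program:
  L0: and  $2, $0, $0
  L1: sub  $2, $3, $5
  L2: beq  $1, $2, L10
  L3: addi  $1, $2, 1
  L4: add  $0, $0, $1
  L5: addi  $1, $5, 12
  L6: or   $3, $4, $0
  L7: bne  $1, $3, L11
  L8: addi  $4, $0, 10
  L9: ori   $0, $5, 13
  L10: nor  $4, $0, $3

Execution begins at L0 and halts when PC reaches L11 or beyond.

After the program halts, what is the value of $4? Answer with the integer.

#0 and  $2, $0, $0 ; 0/3/0/6/8/12/14
#1 sub  $2, $3, $5 ; 0/3/65530/6/8/12/14
#2 beq  $1, $2, L10 ; 0/3/65530/6/8/12/14 ; →fallthru
#3 addi  $1, $2, 1 ; 0/65531/65530/6/8/12/14
#4 add  $0, $0, $1 ; 0/65531/65530/6/8/12/14
#5 addi  $1, $5, 12 ; 0/24/65530/6/8/12/14
#6 or   $3, $4, $0 ; 0/24/65530/8/8/12/14
#7 bne  $1, $3, L11 ; 0/24/65530/8/8/12/14 ; →target
#8 addi  $4, $0, 10 ; 0/24/65530/8/10/12/14

10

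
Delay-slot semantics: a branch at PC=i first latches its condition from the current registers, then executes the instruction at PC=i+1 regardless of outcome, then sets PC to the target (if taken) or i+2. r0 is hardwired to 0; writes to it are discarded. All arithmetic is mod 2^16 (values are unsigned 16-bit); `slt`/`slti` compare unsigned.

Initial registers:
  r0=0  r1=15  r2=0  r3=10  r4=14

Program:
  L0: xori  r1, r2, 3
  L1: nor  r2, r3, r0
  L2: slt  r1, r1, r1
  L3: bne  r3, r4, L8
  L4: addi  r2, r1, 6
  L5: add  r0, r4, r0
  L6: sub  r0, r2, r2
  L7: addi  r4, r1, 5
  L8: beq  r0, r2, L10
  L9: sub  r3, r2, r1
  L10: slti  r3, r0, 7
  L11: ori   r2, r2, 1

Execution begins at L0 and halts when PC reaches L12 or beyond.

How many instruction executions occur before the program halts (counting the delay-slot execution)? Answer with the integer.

9

#0 xori  r1, r2, 3 ; 0/3/0/10/14
#1 nor  r2, r3, r0 ; 0/3/65525/10/14
#2 slt  r1, r1, r1 ; 0/0/65525/10/14
#3 bne  r3, r4, L8 ; 0/0/65525/10/14 ; →target
#4 addi  r2, r1, 6 ; 0/0/6/10/14
#8 beq  r0, r2, L10 ; 0/0/6/10/14 ; →fallthru
#9 sub  r3, r2, r1 ; 0/0/6/6/14
#10 slti  r3, r0, 7 ; 0/0/6/1/14
#11 ori   r2, r2, 1 ; 0/0/7/1/14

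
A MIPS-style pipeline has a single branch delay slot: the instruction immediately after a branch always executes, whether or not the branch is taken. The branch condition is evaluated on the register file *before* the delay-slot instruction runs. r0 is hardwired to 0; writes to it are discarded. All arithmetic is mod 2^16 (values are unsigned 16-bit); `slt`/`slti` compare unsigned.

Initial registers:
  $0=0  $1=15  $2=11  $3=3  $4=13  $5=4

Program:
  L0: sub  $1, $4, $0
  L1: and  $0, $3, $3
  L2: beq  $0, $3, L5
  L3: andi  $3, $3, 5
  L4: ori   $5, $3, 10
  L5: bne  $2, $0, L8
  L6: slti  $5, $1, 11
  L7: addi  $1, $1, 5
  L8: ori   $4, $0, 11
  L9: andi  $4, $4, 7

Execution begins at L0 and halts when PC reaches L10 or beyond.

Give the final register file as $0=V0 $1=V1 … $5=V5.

$0=0 $1=13 $2=11 $3=1 $4=3 $5=0

#0 sub  $1, $4, $0 ; 0/13/11/3/13/4
#1 and  $0, $3, $3 ; 0/13/11/3/13/4
#2 beq  $0, $3, L5 ; 0/13/11/3/13/4 ; →fallthru
#3 andi  $3, $3, 5 ; 0/13/11/1/13/4
#4 ori   $5, $3, 10 ; 0/13/11/1/13/11
#5 bne  $2, $0, L8 ; 0/13/11/1/13/11 ; →target
#6 slti  $5, $1, 11 ; 0/13/11/1/13/0
#8 ori   $4, $0, 11 ; 0/13/11/1/11/0
#9 andi  $4, $4, 7 ; 0/13/11/1/3/0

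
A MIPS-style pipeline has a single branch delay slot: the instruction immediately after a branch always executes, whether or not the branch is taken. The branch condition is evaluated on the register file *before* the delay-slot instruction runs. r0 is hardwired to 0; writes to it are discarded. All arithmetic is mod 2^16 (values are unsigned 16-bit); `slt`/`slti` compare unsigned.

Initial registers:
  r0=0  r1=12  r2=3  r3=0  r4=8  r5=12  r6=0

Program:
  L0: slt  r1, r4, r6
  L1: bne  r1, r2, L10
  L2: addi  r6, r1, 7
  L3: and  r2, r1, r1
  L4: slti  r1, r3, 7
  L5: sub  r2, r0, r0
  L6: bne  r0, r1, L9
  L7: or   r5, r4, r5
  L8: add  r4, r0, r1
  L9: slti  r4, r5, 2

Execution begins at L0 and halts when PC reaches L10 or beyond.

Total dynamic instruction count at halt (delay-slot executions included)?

  step pc=0: slt  r1, r4, r6  regs=(0,0,3,0,8,12,0)
  step pc=1: bne  r1, r2, L10  cond=T  regs=(0,0,3,0,8,12,0)
  step pc=2: addi  r6, r1, 7  regs=(0,0,3,0,8,12,7)

3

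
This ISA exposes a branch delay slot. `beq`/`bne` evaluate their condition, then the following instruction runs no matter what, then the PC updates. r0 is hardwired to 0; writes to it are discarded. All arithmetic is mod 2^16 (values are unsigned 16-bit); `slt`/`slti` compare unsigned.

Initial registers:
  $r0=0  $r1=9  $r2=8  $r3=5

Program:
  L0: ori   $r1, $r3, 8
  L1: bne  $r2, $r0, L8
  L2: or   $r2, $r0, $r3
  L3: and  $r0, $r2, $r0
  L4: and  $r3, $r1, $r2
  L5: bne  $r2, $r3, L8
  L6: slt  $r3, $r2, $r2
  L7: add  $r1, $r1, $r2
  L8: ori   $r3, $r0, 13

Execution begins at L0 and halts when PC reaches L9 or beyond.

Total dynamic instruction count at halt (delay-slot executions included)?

4

#0 ori   $r1, $r3, 8 ; 0/13/8/5
#1 bne  $r2, $r0, L8 ; 0/13/8/5 ; →target
#2 or   $r2, $r0, $r3 ; 0/13/5/5
#8 ori   $r3, $r0, 13 ; 0/13/5/13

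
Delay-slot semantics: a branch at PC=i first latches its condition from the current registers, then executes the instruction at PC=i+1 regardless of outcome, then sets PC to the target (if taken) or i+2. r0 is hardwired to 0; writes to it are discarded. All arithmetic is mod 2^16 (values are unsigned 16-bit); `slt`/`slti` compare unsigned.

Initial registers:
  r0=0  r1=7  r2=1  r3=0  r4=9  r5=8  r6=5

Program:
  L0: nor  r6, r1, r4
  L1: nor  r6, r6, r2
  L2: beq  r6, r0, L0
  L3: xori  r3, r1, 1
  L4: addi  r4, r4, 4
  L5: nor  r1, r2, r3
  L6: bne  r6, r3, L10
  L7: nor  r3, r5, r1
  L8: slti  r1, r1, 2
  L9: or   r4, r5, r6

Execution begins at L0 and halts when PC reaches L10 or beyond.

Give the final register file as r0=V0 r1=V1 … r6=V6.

#0 nor  r6, r1, r4 ; 0/7/1/0/9/8/65520
#1 nor  r6, r6, r2 ; 0/7/1/0/9/8/14
#2 beq  r6, r0, L0 ; 0/7/1/0/9/8/14 ; →fallthru
#3 xori  r3, r1, 1 ; 0/7/1/6/9/8/14
#4 addi  r4, r4, 4 ; 0/7/1/6/13/8/14
#5 nor  r1, r2, r3 ; 0/65528/1/6/13/8/14
#6 bne  r6, r3, L10 ; 0/65528/1/6/13/8/14 ; →target
#7 nor  r3, r5, r1 ; 0/65528/1/7/13/8/14

r0=0 r1=65528 r2=1 r3=7 r4=13 r5=8 r6=14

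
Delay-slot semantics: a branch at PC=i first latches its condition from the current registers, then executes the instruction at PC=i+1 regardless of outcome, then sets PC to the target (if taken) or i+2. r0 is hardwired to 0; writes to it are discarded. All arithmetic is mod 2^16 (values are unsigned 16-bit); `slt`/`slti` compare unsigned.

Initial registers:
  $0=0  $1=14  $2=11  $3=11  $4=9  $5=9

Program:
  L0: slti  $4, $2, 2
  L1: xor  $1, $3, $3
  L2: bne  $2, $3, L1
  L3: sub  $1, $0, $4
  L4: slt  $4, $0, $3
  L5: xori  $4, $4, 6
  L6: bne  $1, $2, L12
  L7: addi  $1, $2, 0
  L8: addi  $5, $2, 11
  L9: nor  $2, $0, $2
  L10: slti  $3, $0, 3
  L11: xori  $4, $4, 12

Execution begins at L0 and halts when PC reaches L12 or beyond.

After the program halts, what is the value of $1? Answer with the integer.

PC=0  slti  $4, $2, 2        | $0=0 $1=14 $2=11 $3=11 $4=0 $5=9
PC=1  xor  $1, $3, $3        | $0=0 $1=0 $2=11 $3=11 $4=0 $5=9
PC=2  bne  $2, $3, L1        | $0=0 $1=0 $2=11 $3=11 $4=0 $5=9  [not taken]
PC=3  sub  $1, $0, $4        | $0=0 $1=0 $2=11 $3=11 $4=0 $5=9
PC=4  slt  $4, $0, $3        | $0=0 $1=0 $2=11 $3=11 $4=1 $5=9
PC=5  xori  $4, $4, 6        | $0=0 $1=0 $2=11 $3=11 $4=7 $5=9
PC=6  bne  $1, $2, L12       | $0=0 $1=0 $2=11 $3=11 $4=7 $5=9  [TAKEN]
PC=7  addi  $1, $2, 0        | $0=0 $1=11 $2=11 $3=11 $4=7 $5=9

11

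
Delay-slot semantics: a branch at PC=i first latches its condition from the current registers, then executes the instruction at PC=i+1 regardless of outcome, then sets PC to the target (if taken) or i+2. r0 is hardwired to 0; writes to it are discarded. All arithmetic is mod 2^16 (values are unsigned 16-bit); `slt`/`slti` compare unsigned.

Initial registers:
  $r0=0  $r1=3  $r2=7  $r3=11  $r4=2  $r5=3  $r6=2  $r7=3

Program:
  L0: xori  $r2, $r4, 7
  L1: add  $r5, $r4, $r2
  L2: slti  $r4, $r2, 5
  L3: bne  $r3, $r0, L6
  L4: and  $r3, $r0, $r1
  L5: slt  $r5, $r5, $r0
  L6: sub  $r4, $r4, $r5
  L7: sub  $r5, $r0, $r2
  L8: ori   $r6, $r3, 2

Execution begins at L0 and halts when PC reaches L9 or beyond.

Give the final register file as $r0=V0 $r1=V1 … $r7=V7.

$r0=0 $r1=3 $r2=5 $r3=0 $r4=65529 $r5=65531 $r6=2 $r7=3

#0 xori  $r2, $r4, 7 ; 0/3/5/11/2/3/2/3
#1 add  $r5, $r4, $r2 ; 0/3/5/11/2/7/2/3
#2 slti  $r4, $r2, 5 ; 0/3/5/11/0/7/2/3
#3 bne  $r3, $r0, L6 ; 0/3/5/11/0/7/2/3 ; →target
#4 and  $r3, $r0, $r1 ; 0/3/5/0/0/7/2/3
#6 sub  $r4, $r4, $r5 ; 0/3/5/0/65529/7/2/3
#7 sub  $r5, $r0, $r2 ; 0/3/5/0/65529/65531/2/3
#8 ori   $r6, $r3, 2 ; 0/3/5/0/65529/65531/2/3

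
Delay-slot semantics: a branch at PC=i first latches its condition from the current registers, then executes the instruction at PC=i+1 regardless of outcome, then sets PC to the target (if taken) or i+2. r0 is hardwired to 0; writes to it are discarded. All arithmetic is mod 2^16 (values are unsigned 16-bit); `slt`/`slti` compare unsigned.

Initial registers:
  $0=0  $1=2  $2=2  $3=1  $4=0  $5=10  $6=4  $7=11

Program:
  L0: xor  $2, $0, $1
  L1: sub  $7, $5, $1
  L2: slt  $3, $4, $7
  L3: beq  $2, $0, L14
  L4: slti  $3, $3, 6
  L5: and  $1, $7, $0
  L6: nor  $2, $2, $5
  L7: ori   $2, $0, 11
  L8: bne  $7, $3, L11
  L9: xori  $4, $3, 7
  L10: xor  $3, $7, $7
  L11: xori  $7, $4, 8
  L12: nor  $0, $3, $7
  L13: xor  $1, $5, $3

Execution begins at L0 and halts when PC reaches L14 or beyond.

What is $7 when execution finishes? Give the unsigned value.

#0 xor  $2, $0, $1 ; 0/2/2/1/0/10/4/11
#1 sub  $7, $5, $1 ; 0/2/2/1/0/10/4/8
#2 slt  $3, $4, $7 ; 0/2/2/1/0/10/4/8
#3 beq  $2, $0, L14 ; 0/2/2/1/0/10/4/8 ; →fallthru
#4 slti  $3, $3, 6 ; 0/2/2/1/0/10/4/8
#5 and  $1, $7, $0 ; 0/0/2/1/0/10/4/8
#6 nor  $2, $2, $5 ; 0/0/65525/1/0/10/4/8
#7 ori   $2, $0, 11 ; 0/0/11/1/0/10/4/8
#8 bne  $7, $3, L11 ; 0/0/11/1/0/10/4/8 ; →target
#9 xori  $4, $3, 7 ; 0/0/11/1/6/10/4/8
#11 xori  $7, $4, 8 ; 0/0/11/1/6/10/4/14
#12 nor  $0, $3, $7 ; 0/0/11/1/6/10/4/14
#13 xor  $1, $5, $3 ; 0/11/11/1/6/10/4/14

14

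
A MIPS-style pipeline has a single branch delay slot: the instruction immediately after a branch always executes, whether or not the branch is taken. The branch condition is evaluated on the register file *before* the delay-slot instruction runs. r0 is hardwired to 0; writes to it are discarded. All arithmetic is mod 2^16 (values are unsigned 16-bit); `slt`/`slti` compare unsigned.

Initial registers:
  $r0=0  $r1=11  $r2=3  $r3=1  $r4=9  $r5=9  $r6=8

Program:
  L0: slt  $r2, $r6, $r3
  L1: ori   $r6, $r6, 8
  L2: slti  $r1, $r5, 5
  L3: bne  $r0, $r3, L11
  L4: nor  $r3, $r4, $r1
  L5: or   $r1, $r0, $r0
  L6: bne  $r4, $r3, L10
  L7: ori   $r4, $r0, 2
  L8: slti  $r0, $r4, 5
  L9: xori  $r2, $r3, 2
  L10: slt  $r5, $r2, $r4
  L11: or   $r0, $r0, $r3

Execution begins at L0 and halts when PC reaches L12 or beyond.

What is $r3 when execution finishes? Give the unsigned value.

  step pc=0: slt  $r2, $r6, $r3  regs=(0,11,0,1,9,9,8)
  step pc=1: ori   $r6, $r6, 8  regs=(0,11,0,1,9,9,8)
  step pc=2: slti  $r1, $r5, 5  regs=(0,0,0,1,9,9,8)
  step pc=3: bne  $r0, $r3, L11  cond=T  regs=(0,0,0,1,9,9,8)
  step pc=4: nor  $r3, $r4, $r1  regs=(0,0,0,65526,9,9,8)
  step pc=11: or   $r0, $r0, $r3  regs=(0,0,0,65526,9,9,8)

65526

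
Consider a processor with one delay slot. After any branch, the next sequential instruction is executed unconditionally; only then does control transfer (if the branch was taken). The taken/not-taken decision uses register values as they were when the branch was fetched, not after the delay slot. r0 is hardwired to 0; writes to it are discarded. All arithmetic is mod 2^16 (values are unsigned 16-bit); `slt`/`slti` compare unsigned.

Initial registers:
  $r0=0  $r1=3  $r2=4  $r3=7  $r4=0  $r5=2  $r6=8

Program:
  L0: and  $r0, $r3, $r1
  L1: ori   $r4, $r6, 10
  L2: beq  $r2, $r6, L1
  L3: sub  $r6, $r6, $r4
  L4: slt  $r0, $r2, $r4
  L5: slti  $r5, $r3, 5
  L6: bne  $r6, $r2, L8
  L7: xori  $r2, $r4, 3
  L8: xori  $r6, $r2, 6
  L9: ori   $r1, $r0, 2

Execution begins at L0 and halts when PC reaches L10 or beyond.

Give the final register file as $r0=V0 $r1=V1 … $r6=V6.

$r0=0 $r1=2 $r2=9 $r3=7 $r4=10 $r5=0 $r6=15

#0 and  $r0, $r3, $r1 ; 0/3/4/7/0/2/8
#1 ori   $r4, $r6, 10 ; 0/3/4/7/10/2/8
#2 beq  $r2, $r6, L1 ; 0/3/4/7/10/2/8 ; →fallthru
#3 sub  $r6, $r6, $r4 ; 0/3/4/7/10/2/65534
#4 slt  $r0, $r2, $r4 ; 0/3/4/7/10/2/65534
#5 slti  $r5, $r3, 5 ; 0/3/4/7/10/0/65534
#6 bne  $r6, $r2, L8 ; 0/3/4/7/10/0/65534 ; →target
#7 xori  $r2, $r4, 3 ; 0/3/9/7/10/0/65534
#8 xori  $r6, $r2, 6 ; 0/3/9/7/10/0/15
#9 ori   $r1, $r0, 2 ; 0/2/9/7/10/0/15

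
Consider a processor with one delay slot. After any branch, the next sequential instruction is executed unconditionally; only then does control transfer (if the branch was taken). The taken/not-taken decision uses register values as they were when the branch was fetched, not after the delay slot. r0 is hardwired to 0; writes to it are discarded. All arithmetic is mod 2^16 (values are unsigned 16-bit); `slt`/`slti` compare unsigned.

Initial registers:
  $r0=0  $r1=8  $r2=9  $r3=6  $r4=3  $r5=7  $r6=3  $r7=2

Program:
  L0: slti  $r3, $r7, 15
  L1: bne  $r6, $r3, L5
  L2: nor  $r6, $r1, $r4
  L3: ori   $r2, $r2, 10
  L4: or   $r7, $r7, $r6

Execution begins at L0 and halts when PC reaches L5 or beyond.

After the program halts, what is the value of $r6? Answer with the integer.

[0] slti  $r3, $r7, 15  →  {$r0:0, $r1:8, $r2:9, $r3:1, $r4:3, $r5:7, $r6:3, $r7:2}
[1] bne  $r6, $r3, L5  →  {$r0:0, $r1:8, $r2:9, $r3:1, $r4:3, $r5:7, $r6:3, $r7:2}  ⟨branch taken⟩
[2] nor  $r6, $r1, $r4  →  {$r0:0, $r1:8, $r2:9, $r3:1, $r4:3, $r5:7, $r6:65524, $r7:2}

65524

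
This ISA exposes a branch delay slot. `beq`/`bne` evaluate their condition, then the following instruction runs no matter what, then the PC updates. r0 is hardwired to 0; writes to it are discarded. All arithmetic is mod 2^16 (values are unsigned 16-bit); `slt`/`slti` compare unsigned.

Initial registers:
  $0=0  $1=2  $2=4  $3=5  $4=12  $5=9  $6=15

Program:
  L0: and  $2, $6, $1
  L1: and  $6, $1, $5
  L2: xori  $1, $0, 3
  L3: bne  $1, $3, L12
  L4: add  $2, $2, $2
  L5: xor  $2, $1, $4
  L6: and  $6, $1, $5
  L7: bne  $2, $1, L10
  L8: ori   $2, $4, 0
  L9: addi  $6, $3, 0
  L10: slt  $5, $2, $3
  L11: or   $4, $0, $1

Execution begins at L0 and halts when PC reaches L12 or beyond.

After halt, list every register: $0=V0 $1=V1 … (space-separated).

$0=0 $1=3 $2=4 $3=5 $4=12 $5=9 $6=0

PC=0  and  $2, $6, $1        | $0=0 $1=2 $2=2 $3=5 $4=12 $5=9 $6=15
PC=1  and  $6, $1, $5        | $0=0 $1=2 $2=2 $3=5 $4=12 $5=9 $6=0
PC=2  xori  $1, $0, 3        | $0=0 $1=3 $2=2 $3=5 $4=12 $5=9 $6=0
PC=3  bne  $1, $3, L12       | $0=0 $1=3 $2=2 $3=5 $4=12 $5=9 $6=0  [TAKEN]
PC=4  add  $2, $2, $2        | $0=0 $1=3 $2=4 $3=5 $4=12 $5=9 $6=0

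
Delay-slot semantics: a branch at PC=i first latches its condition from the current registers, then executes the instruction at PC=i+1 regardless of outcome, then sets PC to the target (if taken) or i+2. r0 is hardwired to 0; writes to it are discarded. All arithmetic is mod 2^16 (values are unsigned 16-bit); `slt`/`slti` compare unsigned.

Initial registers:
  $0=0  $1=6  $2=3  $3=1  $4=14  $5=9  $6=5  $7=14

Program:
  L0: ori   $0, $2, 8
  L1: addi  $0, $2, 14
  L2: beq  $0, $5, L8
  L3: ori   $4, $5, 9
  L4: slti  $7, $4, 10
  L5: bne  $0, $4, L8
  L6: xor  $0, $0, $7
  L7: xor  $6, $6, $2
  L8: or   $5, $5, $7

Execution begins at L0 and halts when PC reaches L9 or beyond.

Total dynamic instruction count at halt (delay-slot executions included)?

8

#0 ori   $0, $2, 8 ; 0/6/3/1/14/9/5/14
#1 addi  $0, $2, 14 ; 0/6/3/1/14/9/5/14
#2 beq  $0, $5, L8 ; 0/6/3/1/14/9/5/14 ; →fallthru
#3 ori   $4, $5, 9 ; 0/6/3/1/9/9/5/14
#4 slti  $7, $4, 10 ; 0/6/3/1/9/9/5/1
#5 bne  $0, $4, L8 ; 0/6/3/1/9/9/5/1 ; →target
#6 xor  $0, $0, $7 ; 0/6/3/1/9/9/5/1
#8 or   $5, $5, $7 ; 0/6/3/1/9/9/5/1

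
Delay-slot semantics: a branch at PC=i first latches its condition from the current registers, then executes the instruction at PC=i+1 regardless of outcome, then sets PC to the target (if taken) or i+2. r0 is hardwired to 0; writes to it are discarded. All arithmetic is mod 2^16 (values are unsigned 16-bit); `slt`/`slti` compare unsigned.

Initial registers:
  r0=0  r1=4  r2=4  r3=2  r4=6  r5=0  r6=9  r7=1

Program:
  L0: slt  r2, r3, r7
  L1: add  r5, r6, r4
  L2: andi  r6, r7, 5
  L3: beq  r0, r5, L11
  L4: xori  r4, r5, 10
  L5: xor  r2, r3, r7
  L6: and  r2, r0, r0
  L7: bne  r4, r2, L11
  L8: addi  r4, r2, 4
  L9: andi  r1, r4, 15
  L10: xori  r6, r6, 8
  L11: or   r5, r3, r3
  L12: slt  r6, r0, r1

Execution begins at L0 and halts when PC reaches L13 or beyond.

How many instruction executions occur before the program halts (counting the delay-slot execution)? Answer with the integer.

11

PC=0  slt  r2, r3, r7        | r0=0 r1=4 r2=0 r3=2 r4=6 r5=0 r6=9 r7=1
PC=1  add  r5, r6, r4        | r0=0 r1=4 r2=0 r3=2 r4=6 r5=15 r6=9 r7=1
PC=2  andi  r6, r7, 5        | r0=0 r1=4 r2=0 r3=2 r4=6 r5=15 r6=1 r7=1
PC=3  beq  r0, r5, L11       | r0=0 r1=4 r2=0 r3=2 r4=6 r5=15 r6=1 r7=1  [not taken]
PC=4  xori  r4, r5, 10       | r0=0 r1=4 r2=0 r3=2 r4=5 r5=15 r6=1 r7=1
PC=5  xor  r2, r3, r7        | r0=0 r1=4 r2=3 r3=2 r4=5 r5=15 r6=1 r7=1
PC=6  and  r2, r0, r0        | r0=0 r1=4 r2=0 r3=2 r4=5 r5=15 r6=1 r7=1
PC=7  bne  r4, r2, L11       | r0=0 r1=4 r2=0 r3=2 r4=5 r5=15 r6=1 r7=1  [TAKEN]
PC=8  addi  r4, r2, 4        | r0=0 r1=4 r2=0 r3=2 r4=4 r5=15 r6=1 r7=1
PC=11 or   r5, r3, r3        | r0=0 r1=4 r2=0 r3=2 r4=4 r5=2 r6=1 r7=1
PC=12 slt  r6, r0, r1        | r0=0 r1=4 r2=0 r3=2 r4=4 r5=2 r6=1 r7=1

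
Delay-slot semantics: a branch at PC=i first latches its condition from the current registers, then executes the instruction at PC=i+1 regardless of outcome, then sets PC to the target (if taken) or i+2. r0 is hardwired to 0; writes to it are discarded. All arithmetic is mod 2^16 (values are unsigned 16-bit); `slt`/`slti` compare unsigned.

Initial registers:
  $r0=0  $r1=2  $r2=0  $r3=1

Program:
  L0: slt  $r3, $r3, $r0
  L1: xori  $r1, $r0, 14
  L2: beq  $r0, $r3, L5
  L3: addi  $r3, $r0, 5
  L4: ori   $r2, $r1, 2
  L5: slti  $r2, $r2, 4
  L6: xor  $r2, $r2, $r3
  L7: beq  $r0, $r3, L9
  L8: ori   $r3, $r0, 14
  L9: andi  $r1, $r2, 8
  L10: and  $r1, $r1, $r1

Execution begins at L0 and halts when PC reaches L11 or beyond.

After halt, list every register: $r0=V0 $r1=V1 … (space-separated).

$r0=0 $r1=0 $r2=4 $r3=14

#0 slt  $r3, $r3, $r0 ; 0/2/0/0
#1 xori  $r1, $r0, 14 ; 0/14/0/0
#2 beq  $r0, $r3, L5 ; 0/14/0/0 ; →target
#3 addi  $r3, $r0, 5 ; 0/14/0/5
#5 slti  $r2, $r2, 4 ; 0/14/1/5
#6 xor  $r2, $r2, $r3 ; 0/14/4/5
#7 beq  $r0, $r3, L9 ; 0/14/4/5 ; →fallthru
#8 ori   $r3, $r0, 14 ; 0/14/4/14
#9 andi  $r1, $r2, 8 ; 0/0/4/14
#10 and  $r1, $r1, $r1 ; 0/0/4/14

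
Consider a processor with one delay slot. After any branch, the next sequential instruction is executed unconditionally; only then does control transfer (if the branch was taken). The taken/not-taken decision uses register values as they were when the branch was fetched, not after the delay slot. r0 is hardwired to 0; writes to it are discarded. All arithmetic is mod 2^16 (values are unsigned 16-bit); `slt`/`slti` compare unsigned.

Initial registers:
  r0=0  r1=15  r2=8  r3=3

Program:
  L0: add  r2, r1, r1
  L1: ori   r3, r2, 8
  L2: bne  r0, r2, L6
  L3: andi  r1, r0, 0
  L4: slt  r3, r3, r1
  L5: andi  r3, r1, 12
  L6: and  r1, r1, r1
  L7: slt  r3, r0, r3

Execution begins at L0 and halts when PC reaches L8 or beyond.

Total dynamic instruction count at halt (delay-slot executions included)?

[0] add  r2, r1, r1  →  {r0:0, r1:15, r2:30, r3:3}
[1] ori   r3, r2, 8  →  {r0:0, r1:15, r2:30, r3:30}
[2] bne  r0, r2, L6  →  {r0:0, r1:15, r2:30, r3:30}  ⟨branch taken⟩
[3] andi  r1, r0, 0  →  {r0:0, r1:0, r2:30, r3:30}
[6] and  r1, r1, r1  →  {r0:0, r1:0, r2:30, r3:30}
[7] slt  r3, r0, r3  →  {r0:0, r1:0, r2:30, r3:1}

6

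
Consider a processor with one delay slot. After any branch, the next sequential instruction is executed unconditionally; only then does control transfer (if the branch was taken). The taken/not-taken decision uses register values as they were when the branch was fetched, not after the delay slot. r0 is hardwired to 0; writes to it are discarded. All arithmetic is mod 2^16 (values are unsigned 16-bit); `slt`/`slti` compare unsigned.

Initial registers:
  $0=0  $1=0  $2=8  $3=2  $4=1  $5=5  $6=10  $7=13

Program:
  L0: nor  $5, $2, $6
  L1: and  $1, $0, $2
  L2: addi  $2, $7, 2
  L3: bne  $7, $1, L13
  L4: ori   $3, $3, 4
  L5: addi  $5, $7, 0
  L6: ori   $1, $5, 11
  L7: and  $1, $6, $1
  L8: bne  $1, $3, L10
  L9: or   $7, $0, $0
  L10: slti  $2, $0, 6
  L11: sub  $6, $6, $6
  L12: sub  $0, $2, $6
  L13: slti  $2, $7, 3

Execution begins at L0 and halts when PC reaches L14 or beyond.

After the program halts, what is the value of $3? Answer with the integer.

6

  step pc=0: nor  $5, $2, $6  regs=(0,0,8,2,1,65525,10,13)
  step pc=1: and  $1, $0, $2  regs=(0,0,8,2,1,65525,10,13)
  step pc=2: addi  $2, $7, 2  regs=(0,0,15,2,1,65525,10,13)
  step pc=3: bne  $7, $1, L13  cond=T  regs=(0,0,15,2,1,65525,10,13)
  step pc=4: ori   $3, $3, 4  regs=(0,0,15,6,1,65525,10,13)
  step pc=13: slti  $2, $7, 3  regs=(0,0,0,6,1,65525,10,13)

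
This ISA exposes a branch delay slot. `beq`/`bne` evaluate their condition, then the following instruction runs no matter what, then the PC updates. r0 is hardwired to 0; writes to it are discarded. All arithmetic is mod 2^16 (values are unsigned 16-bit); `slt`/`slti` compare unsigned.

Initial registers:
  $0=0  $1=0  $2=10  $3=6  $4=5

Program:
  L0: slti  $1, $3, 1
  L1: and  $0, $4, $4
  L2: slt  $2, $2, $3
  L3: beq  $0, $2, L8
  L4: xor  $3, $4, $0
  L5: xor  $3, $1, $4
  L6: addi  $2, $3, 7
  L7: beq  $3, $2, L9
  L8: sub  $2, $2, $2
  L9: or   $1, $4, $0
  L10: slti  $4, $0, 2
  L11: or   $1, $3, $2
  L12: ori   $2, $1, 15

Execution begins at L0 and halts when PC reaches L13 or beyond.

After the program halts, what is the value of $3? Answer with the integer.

5

PC=0  slti  $1, $3, 1        | $0=0 $1=0 $2=10 $3=6 $4=5
PC=1  and  $0, $4, $4        | $0=0 $1=0 $2=10 $3=6 $4=5
PC=2  slt  $2, $2, $3        | $0=0 $1=0 $2=0 $3=6 $4=5
PC=3  beq  $0, $2, L8        | $0=0 $1=0 $2=0 $3=6 $4=5  [TAKEN]
PC=4  xor  $3, $4, $0        | $0=0 $1=0 $2=0 $3=5 $4=5
PC=8  sub  $2, $2, $2        | $0=0 $1=0 $2=0 $3=5 $4=5
PC=9  or   $1, $4, $0        | $0=0 $1=5 $2=0 $3=5 $4=5
PC=10 slti  $4, $0, 2        | $0=0 $1=5 $2=0 $3=5 $4=1
PC=11 or   $1, $3, $2        | $0=0 $1=5 $2=0 $3=5 $4=1
PC=12 ori   $2, $1, 15       | $0=0 $1=5 $2=15 $3=5 $4=1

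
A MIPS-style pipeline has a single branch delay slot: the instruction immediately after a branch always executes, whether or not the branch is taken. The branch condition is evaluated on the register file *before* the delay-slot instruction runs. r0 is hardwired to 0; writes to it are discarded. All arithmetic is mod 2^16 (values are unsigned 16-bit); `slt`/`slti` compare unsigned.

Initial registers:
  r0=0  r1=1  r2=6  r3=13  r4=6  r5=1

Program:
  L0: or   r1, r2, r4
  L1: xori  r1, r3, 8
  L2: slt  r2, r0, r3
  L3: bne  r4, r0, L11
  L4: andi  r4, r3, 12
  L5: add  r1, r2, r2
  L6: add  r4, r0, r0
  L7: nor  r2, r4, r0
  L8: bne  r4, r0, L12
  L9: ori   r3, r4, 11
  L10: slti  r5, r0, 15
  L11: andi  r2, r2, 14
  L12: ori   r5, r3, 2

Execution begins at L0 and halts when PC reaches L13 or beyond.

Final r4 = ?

12

  step pc=0: or   r1, r2, r4  regs=(0,6,6,13,6,1)
  step pc=1: xori  r1, r3, 8  regs=(0,5,6,13,6,1)
  step pc=2: slt  r2, r0, r3  regs=(0,5,1,13,6,1)
  step pc=3: bne  r4, r0, L11  cond=T  regs=(0,5,1,13,6,1)
  step pc=4: andi  r4, r3, 12  regs=(0,5,1,13,12,1)
  step pc=11: andi  r2, r2, 14  regs=(0,5,0,13,12,1)
  step pc=12: ori   r5, r3, 2  regs=(0,5,0,13,12,15)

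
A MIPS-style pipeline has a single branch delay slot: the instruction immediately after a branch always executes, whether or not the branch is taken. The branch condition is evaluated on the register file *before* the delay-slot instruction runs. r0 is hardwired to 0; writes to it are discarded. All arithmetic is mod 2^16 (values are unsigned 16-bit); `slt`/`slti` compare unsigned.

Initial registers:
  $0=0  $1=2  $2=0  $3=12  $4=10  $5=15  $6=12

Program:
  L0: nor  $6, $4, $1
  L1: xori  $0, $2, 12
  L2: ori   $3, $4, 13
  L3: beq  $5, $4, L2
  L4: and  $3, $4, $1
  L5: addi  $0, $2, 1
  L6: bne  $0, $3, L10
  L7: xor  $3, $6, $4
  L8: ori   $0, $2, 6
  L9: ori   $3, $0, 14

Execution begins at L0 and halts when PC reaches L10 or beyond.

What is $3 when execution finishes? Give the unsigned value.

  step pc=0: nor  $6, $4, $1  regs=(0,2,0,12,10,15,65525)
  step pc=1: xori  $0, $2, 12  regs=(0,2,0,12,10,15,65525)
  step pc=2: ori   $3, $4, 13  regs=(0,2,0,15,10,15,65525)
  step pc=3: beq  $5, $4, L2  cond=F  regs=(0,2,0,15,10,15,65525)
  step pc=4: and  $3, $4, $1  regs=(0,2,0,2,10,15,65525)
  step pc=5: addi  $0, $2, 1  regs=(0,2,0,2,10,15,65525)
  step pc=6: bne  $0, $3, L10  cond=T  regs=(0,2,0,2,10,15,65525)
  step pc=7: xor  $3, $6, $4  regs=(0,2,0,65535,10,15,65525)

65535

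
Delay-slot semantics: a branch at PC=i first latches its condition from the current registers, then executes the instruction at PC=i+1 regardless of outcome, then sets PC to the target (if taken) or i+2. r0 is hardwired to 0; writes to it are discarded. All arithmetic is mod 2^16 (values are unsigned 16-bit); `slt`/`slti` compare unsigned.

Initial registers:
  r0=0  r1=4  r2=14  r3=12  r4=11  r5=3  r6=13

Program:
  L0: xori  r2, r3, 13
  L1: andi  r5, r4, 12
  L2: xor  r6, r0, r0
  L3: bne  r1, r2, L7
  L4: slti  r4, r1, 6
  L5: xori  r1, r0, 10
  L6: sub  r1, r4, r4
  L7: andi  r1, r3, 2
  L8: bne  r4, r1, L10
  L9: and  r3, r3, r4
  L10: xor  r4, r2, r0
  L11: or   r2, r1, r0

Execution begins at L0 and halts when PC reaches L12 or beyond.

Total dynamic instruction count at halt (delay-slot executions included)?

10

PC=0  xori  r2, r3, 13       | r0=0 r1=4 r2=1 r3=12 r4=11 r5=3 r6=13
PC=1  andi  r5, r4, 12       | r0=0 r1=4 r2=1 r3=12 r4=11 r5=8 r6=13
PC=2  xor  r6, r0, r0        | r0=0 r1=4 r2=1 r3=12 r4=11 r5=8 r6=0
PC=3  bne  r1, r2, L7        | r0=0 r1=4 r2=1 r3=12 r4=11 r5=8 r6=0  [TAKEN]
PC=4  slti  r4, r1, 6        | r0=0 r1=4 r2=1 r3=12 r4=1 r5=8 r6=0
PC=7  andi  r1, r3, 2        | r0=0 r1=0 r2=1 r3=12 r4=1 r5=8 r6=0
PC=8  bne  r4, r1, L10       | r0=0 r1=0 r2=1 r3=12 r4=1 r5=8 r6=0  [TAKEN]
PC=9  and  r3, r3, r4        | r0=0 r1=0 r2=1 r3=0 r4=1 r5=8 r6=0
PC=10 xor  r4, r2, r0        | r0=0 r1=0 r2=1 r3=0 r4=1 r5=8 r6=0
PC=11 or   r2, r1, r0        | r0=0 r1=0 r2=0 r3=0 r4=1 r5=8 r6=0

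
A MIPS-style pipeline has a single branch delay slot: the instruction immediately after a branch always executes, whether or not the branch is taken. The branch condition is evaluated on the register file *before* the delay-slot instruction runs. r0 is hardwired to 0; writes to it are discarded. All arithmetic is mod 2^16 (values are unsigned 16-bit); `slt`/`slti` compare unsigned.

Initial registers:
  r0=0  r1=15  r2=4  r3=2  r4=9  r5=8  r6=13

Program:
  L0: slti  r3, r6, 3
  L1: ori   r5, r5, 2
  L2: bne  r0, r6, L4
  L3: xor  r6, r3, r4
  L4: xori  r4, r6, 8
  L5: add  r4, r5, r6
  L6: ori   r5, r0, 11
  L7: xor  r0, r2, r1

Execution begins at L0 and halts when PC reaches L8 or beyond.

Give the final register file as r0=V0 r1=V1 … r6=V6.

  step pc=0: slti  r3, r6, 3  regs=(0,15,4,0,9,8,13)
  step pc=1: ori   r5, r5, 2  regs=(0,15,4,0,9,10,13)
  step pc=2: bne  r0, r6, L4  cond=T  regs=(0,15,4,0,9,10,13)
  step pc=3: xor  r6, r3, r4  regs=(0,15,4,0,9,10,9)
  step pc=4: xori  r4, r6, 8  regs=(0,15,4,0,1,10,9)
  step pc=5: add  r4, r5, r6  regs=(0,15,4,0,19,10,9)
  step pc=6: ori   r5, r0, 11  regs=(0,15,4,0,19,11,9)
  step pc=7: xor  r0, r2, r1  regs=(0,15,4,0,19,11,9)

r0=0 r1=15 r2=4 r3=0 r4=19 r5=11 r6=9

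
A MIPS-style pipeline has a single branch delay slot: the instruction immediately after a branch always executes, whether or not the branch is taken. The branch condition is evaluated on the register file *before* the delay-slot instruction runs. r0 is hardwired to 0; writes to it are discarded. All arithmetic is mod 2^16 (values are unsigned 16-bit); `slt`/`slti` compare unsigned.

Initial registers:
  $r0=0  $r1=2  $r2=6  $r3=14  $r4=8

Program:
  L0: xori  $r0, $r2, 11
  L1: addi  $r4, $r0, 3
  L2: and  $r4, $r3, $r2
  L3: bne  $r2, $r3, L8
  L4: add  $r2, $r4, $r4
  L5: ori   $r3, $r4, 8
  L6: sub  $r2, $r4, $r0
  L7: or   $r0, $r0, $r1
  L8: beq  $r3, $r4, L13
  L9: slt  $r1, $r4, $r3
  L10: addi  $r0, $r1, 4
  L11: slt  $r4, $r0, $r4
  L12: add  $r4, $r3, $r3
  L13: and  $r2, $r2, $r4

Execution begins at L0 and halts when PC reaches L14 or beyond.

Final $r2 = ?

[0] xori  $r0, $r2, 11  →  {$r0:0, $r1:2, $r2:6, $r3:14, $r4:8}
[1] addi  $r4, $r0, 3  →  {$r0:0, $r1:2, $r2:6, $r3:14, $r4:3}
[2] and  $r4, $r3, $r2  →  {$r0:0, $r1:2, $r2:6, $r3:14, $r4:6}
[3] bne  $r2, $r3, L8  →  {$r0:0, $r1:2, $r2:6, $r3:14, $r4:6}  ⟨branch taken⟩
[4] add  $r2, $r4, $r4  →  {$r0:0, $r1:2, $r2:12, $r3:14, $r4:6}
[8] beq  $r3, $r4, L13  →  {$r0:0, $r1:2, $r2:12, $r3:14, $r4:6}  ⟨branch fallthrough⟩
[9] slt  $r1, $r4, $r3  →  {$r0:0, $r1:1, $r2:12, $r3:14, $r4:6}
[10] addi  $r0, $r1, 4  →  {$r0:0, $r1:1, $r2:12, $r3:14, $r4:6}
[11] slt  $r4, $r0, $r4  →  {$r0:0, $r1:1, $r2:12, $r3:14, $r4:1}
[12] add  $r4, $r3, $r3  →  {$r0:0, $r1:1, $r2:12, $r3:14, $r4:28}
[13] and  $r2, $r2, $r4  →  {$r0:0, $r1:1, $r2:12, $r3:14, $r4:28}

12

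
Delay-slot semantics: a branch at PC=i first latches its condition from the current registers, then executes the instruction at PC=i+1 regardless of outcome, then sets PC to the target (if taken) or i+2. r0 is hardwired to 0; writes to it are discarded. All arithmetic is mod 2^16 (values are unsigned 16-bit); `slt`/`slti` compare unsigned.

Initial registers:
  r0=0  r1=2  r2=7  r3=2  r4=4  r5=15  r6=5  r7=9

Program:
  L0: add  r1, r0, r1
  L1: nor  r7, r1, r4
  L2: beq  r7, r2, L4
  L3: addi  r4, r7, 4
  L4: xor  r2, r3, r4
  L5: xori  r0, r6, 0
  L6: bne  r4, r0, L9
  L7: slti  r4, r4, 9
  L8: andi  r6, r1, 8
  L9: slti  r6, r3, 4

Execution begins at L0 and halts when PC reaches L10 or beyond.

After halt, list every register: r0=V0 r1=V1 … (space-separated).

  step pc=0: add  r1, r0, r1  regs=(0,2,7,2,4,15,5,9)
  step pc=1: nor  r7, r1, r4  regs=(0,2,7,2,4,15,5,65529)
  step pc=2: beq  r7, r2, L4  cond=F  regs=(0,2,7,2,4,15,5,65529)
  step pc=3: addi  r4, r7, 4  regs=(0,2,7,2,65533,15,5,65529)
  step pc=4: xor  r2, r3, r4  regs=(0,2,65535,2,65533,15,5,65529)
  step pc=5: xori  r0, r6, 0  regs=(0,2,65535,2,65533,15,5,65529)
  step pc=6: bne  r4, r0, L9  cond=T  regs=(0,2,65535,2,65533,15,5,65529)
  step pc=7: slti  r4, r4, 9  regs=(0,2,65535,2,0,15,5,65529)
  step pc=9: slti  r6, r3, 4  regs=(0,2,65535,2,0,15,1,65529)

r0=0 r1=2 r2=65535 r3=2 r4=0 r5=15 r6=1 r7=65529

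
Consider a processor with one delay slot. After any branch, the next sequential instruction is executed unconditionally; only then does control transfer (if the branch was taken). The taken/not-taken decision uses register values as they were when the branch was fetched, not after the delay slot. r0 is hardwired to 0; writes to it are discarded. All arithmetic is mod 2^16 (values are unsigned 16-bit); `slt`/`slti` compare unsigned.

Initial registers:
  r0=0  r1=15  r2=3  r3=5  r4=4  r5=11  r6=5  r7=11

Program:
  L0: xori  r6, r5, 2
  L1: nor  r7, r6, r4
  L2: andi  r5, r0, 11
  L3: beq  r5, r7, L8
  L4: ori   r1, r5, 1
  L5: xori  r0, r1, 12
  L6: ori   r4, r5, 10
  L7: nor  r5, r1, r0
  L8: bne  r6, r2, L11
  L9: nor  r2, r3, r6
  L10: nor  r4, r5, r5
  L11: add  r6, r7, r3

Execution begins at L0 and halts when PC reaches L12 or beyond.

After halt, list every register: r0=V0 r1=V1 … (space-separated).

r0=0 r1=1 r2=65522 r3=5 r4=10 r5=65534 r6=65527 r7=65522

PC=0  xori  r6, r5, 2        | r0=0 r1=15 r2=3 r3=5 r4=4 r5=11 r6=9 r7=11
PC=1  nor  r7, r6, r4        | r0=0 r1=15 r2=3 r3=5 r4=4 r5=11 r6=9 r7=65522
PC=2  andi  r5, r0, 11       | r0=0 r1=15 r2=3 r3=5 r4=4 r5=0 r6=9 r7=65522
PC=3  beq  r5, r7, L8        | r0=0 r1=15 r2=3 r3=5 r4=4 r5=0 r6=9 r7=65522  [not taken]
PC=4  ori   r1, r5, 1        | r0=0 r1=1 r2=3 r3=5 r4=4 r5=0 r6=9 r7=65522
PC=5  xori  r0, r1, 12       | r0=0 r1=1 r2=3 r3=5 r4=4 r5=0 r6=9 r7=65522
PC=6  ori   r4, r5, 10       | r0=0 r1=1 r2=3 r3=5 r4=10 r5=0 r6=9 r7=65522
PC=7  nor  r5, r1, r0        | r0=0 r1=1 r2=3 r3=5 r4=10 r5=65534 r6=9 r7=65522
PC=8  bne  r6, r2, L11       | r0=0 r1=1 r2=3 r3=5 r4=10 r5=65534 r6=9 r7=65522  [TAKEN]
PC=9  nor  r2, r3, r6        | r0=0 r1=1 r2=65522 r3=5 r4=10 r5=65534 r6=9 r7=65522
PC=11 add  r6, r7, r3        | r0=0 r1=1 r2=65522 r3=5 r4=10 r5=65534 r6=65527 r7=65522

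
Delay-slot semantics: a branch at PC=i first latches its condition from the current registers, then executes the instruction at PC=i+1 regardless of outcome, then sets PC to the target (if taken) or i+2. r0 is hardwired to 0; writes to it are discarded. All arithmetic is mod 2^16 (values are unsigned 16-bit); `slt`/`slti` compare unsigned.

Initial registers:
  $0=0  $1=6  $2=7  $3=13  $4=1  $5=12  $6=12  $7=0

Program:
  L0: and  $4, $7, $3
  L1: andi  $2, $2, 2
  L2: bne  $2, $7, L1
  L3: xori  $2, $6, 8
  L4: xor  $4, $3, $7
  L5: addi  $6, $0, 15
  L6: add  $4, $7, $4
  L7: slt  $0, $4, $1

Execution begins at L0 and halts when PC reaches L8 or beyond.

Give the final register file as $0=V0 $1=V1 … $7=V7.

$0=0 $1=6 $2=4 $3=13 $4=13 $5=12 $6=15 $7=0

#0 and  $4, $7, $3 ; 0/6/7/13/0/12/12/0
#1 andi  $2, $2, 2 ; 0/6/2/13/0/12/12/0
#2 bne  $2, $7, L1 ; 0/6/2/13/0/12/12/0 ; →target
#3 xori  $2, $6, 8 ; 0/6/4/13/0/12/12/0
#1 andi  $2, $2, 2 ; 0/6/0/13/0/12/12/0
#2 bne  $2, $7, L1 ; 0/6/0/13/0/12/12/0 ; →fallthru
#3 xori  $2, $6, 8 ; 0/6/4/13/0/12/12/0
#4 xor  $4, $3, $7 ; 0/6/4/13/13/12/12/0
#5 addi  $6, $0, 15 ; 0/6/4/13/13/12/15/0
#6 add  $4, $7, $4 ; 0/6/4/13/13/12/15/0
#7 slt  $0, $4, $1 ; 0/6/4/13/13/12/15/0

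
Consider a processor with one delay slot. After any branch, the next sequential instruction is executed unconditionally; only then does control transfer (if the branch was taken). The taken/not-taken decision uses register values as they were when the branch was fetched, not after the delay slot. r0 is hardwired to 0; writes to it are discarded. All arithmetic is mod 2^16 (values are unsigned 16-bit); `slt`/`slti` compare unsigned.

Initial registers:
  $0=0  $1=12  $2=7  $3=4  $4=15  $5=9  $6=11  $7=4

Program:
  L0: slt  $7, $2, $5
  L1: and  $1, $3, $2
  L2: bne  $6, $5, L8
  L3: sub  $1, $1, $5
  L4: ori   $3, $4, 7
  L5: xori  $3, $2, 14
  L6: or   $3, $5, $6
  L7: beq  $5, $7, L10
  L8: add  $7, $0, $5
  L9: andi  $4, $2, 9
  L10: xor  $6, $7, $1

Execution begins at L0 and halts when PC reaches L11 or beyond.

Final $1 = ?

#0 slt  $7, $2, $5 ; 0/12/7/4/15/9/11/1
#1 and  $1, $3, $2 ; 0/4/7/4/15/9/11/1
#2 bne  $6, $5, L8 ; 0/4/7/4/15/9/11/1 ; →target
#3 sub  $1, $1, $5 ; 0/65531/7/4/15/9/11/1
#8 add  $7, $0, $5 ; 0/65531/7/4/15/9/11/9
#9 andi  $4, $2, 9 ; 0/65531/7/4/1/9/11/9
#10 xor  $6, $7, $1 ; 0/65531/7/4/1/9/65522/9

65531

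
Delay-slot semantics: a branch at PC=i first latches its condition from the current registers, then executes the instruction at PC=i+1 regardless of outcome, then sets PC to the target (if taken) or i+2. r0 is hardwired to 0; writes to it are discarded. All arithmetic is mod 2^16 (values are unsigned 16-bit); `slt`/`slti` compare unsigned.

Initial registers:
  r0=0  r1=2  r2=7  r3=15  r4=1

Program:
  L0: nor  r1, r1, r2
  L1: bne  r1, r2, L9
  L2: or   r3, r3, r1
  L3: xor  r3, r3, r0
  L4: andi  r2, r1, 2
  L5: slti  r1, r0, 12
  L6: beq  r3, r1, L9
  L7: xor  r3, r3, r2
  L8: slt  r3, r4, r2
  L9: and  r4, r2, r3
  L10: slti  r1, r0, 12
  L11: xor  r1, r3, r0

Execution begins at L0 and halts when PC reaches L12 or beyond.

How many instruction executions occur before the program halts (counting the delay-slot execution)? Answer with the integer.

PC=0  nor  r1, r1, r2        | r0=0 r1=65528 r2=7 r3=15 r4=1
PC=1  bne  r1, r2, L9        | r0=0 r1=65528 r2=7 r3=15 r4=1  [TAKEN]
PC=2  or   r3, r3, r1        | r0=0 r1=65528 r2=7 r3=65535 r4=1
PC=9  and  r4, r2, r3        | r0=0 r1=65528 r2=7 r3=65535 r4=7
PC=10 slti  r1, r0, 12       | r0=0 r1=1 r2=7 r3=65535 r4=7
PC=11 xor  r1, r3, r0        | r0=0 r1=65535 r2=7 r3=65535 r4=7

6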